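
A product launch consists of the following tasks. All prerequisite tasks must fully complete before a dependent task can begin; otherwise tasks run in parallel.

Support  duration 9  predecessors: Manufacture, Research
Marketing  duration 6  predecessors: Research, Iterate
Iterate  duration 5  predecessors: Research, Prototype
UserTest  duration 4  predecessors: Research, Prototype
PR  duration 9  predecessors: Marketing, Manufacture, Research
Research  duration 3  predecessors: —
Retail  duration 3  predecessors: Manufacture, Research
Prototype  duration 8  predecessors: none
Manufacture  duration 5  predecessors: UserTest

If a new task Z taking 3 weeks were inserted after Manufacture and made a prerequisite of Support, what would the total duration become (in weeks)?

29

Originally the project takes 28 weeks.
With Z inserted, Support now waits for max(Manufacture, Research, Z).
New critical path: Prototype→UserTest→Manufacture→Z→Support = 8+4+5+3+9 = 29 ⇒ 29 weeks.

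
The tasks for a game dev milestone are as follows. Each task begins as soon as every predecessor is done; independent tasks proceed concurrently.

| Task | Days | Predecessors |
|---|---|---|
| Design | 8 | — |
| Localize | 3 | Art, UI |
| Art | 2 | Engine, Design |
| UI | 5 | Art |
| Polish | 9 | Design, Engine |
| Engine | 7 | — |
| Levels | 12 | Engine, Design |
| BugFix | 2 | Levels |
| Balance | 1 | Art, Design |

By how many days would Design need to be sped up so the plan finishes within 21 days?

1

Current finish: 22 days; target: 21.
Design is on every critical path, so each day cut from Design cuts the finish by one (this holds down to a finish of 21).
Need 22 − 21 = 1 day off Design → Design becomes 7 days, finish becomes 21.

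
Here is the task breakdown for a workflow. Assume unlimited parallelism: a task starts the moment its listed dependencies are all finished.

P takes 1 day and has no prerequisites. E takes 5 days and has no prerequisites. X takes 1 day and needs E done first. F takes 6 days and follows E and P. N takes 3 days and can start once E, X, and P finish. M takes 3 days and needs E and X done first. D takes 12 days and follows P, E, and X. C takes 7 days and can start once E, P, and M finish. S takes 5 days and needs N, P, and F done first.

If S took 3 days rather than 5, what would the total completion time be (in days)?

Actual critical path: E→X→D = 5+1+12 = 18 ⇒ 18 days.
S is off the critical path — its longest chain is 16 days, giving 2 of slack.
That remains the longest chain; total 18 days.

18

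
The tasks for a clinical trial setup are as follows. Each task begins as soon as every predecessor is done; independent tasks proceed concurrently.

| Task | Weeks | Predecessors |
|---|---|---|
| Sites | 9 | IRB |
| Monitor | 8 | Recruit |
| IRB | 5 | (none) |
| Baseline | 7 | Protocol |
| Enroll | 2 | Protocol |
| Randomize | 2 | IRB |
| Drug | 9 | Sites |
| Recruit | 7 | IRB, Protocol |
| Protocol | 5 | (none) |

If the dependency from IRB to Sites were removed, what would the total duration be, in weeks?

With the dependency in place, IRB→Sites→Drug = 5+9+9 = 23 sets the finish at 23 weeks.
Without IRB→Sites, Sites's earliest start moves from 5 to 0.
The longest chain is now Protocol→Recruit→Monitor = 5+7+8 = 20, so the schedule takes 20 weeks.

20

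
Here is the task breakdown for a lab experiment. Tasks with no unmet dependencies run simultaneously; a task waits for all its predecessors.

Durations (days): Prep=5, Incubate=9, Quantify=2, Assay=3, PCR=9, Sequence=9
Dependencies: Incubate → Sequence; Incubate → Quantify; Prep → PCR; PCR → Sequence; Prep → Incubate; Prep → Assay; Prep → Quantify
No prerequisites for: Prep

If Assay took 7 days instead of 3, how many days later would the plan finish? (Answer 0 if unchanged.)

Critical path before the change: Prep→Incubate→Sequence = 5+9+9 = 23 giving 23 days.
Assay is off the critical path — its longest chain is 8 days, giving 15 of slack.
No other chain overtakes it, so the finish is 23 days.
Change in finish: 23 − 23 = +0 days.

0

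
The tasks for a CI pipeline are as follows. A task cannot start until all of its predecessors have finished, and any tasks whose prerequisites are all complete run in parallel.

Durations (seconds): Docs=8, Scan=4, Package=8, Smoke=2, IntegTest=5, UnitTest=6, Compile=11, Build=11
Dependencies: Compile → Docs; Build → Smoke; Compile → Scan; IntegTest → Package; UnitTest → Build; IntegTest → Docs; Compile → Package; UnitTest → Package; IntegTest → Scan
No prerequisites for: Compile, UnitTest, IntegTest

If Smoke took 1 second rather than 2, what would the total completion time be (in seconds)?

Critical path before the change: UnitTest→Build→Smoke = 6+11+2 = 19 giving 19 seconds.
Smoke is on the critical path; changing it to 1 makes that path 18 seconds.
Now Compile→Docs = 11+8 = 19 is longest, so the finish becomes 19 seconds.

19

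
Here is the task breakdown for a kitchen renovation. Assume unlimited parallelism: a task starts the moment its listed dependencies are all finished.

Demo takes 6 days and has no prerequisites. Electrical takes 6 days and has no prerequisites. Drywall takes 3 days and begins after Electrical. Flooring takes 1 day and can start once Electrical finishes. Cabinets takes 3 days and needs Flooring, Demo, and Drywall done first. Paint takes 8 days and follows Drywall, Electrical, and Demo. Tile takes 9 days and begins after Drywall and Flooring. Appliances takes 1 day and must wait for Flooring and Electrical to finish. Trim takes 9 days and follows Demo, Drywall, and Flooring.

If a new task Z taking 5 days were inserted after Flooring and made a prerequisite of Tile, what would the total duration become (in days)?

21

Originally the plan takes 18 days.
With Z inserted, Tile now waits for max(Drywall, Flooring, Z).
New critical path: Electrical→Flooring→Z→Tile = 6+1+5+9 = 21 ⇒ 21 days.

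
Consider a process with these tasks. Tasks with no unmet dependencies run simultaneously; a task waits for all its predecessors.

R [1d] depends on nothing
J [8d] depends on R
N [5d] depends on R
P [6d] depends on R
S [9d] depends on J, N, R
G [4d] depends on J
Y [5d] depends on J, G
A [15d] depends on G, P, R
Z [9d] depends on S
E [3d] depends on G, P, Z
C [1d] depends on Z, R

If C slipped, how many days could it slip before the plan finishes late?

2

Critical path: R→J→S→Z→E = 1+8+9+9+3 = 30, so the finish is 30 days.
C finishes as early as 28 and must finish by 30.
Slack of C = 29 − 27 = 2 days.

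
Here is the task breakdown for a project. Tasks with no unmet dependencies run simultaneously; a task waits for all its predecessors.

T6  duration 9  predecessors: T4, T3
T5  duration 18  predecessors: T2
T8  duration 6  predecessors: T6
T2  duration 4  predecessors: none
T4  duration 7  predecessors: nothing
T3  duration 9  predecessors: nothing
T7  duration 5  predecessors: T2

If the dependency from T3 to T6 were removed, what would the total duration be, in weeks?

Original critical path: T3→T6→T8 = 9+9+6 = 24 ⇒ 24 weeks.
Without T3→T6, T6's earliest start moves from 9 to 7.
New critical path: T2→T5 = 4+18 = 22 ⇒ 22 weeks.

22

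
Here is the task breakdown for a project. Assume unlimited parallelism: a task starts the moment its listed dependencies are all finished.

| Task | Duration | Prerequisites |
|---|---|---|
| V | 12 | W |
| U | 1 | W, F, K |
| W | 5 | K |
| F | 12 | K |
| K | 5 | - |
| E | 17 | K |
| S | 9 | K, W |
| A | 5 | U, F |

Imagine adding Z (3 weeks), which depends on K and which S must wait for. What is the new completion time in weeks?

Originally the project takes 23 weeks.
With Z inserted, S now waits for max(K, W, Z).
New critical path: K→F→U→A = 5+12+1+5 = 23 ⇒ 23 weeks.

23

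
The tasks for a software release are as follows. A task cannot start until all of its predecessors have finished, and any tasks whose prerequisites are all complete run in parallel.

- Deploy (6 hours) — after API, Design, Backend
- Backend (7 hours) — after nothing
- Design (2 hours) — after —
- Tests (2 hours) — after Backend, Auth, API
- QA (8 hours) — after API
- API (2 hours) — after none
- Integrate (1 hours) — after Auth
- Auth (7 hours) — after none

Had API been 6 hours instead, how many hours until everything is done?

14

Baseline: Backend→Deploy = 7+6 = 13 → 13 hours.
The longest path through API is only 10 hours, so API has float 3.
The binding chain switches to API→QA = 6+8 = 14; finish 14 hours.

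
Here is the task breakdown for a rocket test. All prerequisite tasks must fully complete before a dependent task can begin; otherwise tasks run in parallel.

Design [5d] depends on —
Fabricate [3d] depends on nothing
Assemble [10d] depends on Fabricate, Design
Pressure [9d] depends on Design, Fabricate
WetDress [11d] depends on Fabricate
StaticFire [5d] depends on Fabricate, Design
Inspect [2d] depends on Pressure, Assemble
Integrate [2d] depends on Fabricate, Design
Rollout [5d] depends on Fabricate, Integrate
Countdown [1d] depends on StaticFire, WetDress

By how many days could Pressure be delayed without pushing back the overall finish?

1

The longest chain is Design→Assemble→Inspect = 5+10+2 = 17; overall finish 17 days.
Longest path through Pressure: 16 days (earliest finish 14, latest finish 15).
Slack of Pressure = 6 − 5 = 1 day.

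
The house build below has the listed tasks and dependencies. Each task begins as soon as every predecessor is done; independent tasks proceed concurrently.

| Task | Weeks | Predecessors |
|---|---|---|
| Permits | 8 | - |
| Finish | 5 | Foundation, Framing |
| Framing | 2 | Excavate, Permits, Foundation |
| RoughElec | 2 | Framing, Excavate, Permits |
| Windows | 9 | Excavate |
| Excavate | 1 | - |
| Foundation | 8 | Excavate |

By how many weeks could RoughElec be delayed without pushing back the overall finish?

Critical path: Excavate→Foundation→Framing→Finish = 1+8+2+5 = 16, so the finish is 16 weeks.
The longest chain containing RoughElec totals 13 weeks.
Slack of RoughElec = 14 − 11 = 3 weeks.

3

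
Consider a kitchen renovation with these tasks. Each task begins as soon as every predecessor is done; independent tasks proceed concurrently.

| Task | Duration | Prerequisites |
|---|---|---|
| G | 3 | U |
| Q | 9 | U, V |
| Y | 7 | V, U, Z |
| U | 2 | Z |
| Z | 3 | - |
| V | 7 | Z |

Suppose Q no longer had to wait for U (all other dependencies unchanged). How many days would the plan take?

Before: longest chain Z→V→Q = 3+7+9 = 19, finish 19.
Dropping U→Q doesn't change Q's earliest start (10); another predecessor still binds.
The longest chain is now Z→V→Q = 3+7+9 = 19, so the plan takes 19 days.

19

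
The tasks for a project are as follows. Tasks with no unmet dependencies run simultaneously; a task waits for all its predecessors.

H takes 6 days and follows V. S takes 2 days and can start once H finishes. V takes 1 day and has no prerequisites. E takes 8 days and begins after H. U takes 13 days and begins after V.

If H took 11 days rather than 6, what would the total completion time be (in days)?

20

The binding path is V→H→E = 1+6+8 = 15; finish at 15 days.
H lies on that path, so at 11 days the path becomes 20 days.
That remains the longest chain; total 20 days.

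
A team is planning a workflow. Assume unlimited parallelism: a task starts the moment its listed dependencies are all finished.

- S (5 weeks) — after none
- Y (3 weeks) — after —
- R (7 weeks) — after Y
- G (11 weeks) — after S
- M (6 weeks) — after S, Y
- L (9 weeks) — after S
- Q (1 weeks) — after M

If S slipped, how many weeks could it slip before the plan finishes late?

S→G = 5+11 = 16 sets the makespan at 16 weeks.
The longest chain containing S totals 16 weeks.
Slack of S = 0 − 0 = 0 weeks.

0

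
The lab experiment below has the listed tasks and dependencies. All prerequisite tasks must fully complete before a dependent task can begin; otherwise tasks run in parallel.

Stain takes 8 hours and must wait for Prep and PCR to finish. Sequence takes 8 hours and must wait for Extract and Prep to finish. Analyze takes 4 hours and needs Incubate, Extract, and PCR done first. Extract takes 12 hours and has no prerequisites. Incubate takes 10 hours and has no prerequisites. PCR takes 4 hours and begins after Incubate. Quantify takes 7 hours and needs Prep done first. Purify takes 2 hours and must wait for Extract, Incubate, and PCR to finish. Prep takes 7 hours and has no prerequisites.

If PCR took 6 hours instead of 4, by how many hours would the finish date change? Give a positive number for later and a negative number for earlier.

As given, the longest chain is Incubate→PCR→Stain = 10+4+8 = 22, so the finish is 22 hours.
PCR is on the critical path; changing it to 6 makes that path 24 hours.
The critical path is still Incubate→PCR→Stain; finish is now 24 hours.
Change in finish: 24 − 22 = +2 hours.

2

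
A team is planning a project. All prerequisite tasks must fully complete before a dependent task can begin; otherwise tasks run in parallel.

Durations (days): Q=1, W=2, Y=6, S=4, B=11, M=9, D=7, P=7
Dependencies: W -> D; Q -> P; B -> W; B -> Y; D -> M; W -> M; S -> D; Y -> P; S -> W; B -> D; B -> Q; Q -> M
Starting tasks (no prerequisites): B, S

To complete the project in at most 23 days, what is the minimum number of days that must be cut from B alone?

6

Current finish: 29 days; target: 23.
B is on every critical path, so each day cut from B cuts the finish by one (this holds down to a finish of 22).
Need 29 − 23 = 6 days off B → B becomes 5 days, finish becomes 23.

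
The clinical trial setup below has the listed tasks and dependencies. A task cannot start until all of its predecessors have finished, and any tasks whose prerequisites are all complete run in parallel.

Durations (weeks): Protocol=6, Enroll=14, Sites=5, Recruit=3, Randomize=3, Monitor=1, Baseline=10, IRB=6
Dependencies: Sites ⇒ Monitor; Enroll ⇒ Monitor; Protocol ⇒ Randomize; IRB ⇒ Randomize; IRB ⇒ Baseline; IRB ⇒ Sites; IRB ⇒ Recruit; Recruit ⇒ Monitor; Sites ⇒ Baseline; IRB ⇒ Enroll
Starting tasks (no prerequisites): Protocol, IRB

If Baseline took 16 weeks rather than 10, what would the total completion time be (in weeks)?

27

Actual critical path: IRB→Sites→Baseline = 6+5+10 = 21 ⇒ 21 weeks.
Baseline lies on that path, so at 16 weeks the path becomes 27 weeks.
That remains the longest chain; total 27 weeks.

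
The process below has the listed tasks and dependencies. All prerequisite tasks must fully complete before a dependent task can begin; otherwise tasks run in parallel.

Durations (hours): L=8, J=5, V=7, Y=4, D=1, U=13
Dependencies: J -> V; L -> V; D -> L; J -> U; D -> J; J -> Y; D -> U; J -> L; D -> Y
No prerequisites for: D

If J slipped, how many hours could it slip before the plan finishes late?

0

D→J→L→V = 1+5+8+7 = 21 sets the makespan at 21 hours.
Longest path through J: 21 hours (earliest finish 6, latest finish 6).
Slack of J = 1 − 1 = 0 hours.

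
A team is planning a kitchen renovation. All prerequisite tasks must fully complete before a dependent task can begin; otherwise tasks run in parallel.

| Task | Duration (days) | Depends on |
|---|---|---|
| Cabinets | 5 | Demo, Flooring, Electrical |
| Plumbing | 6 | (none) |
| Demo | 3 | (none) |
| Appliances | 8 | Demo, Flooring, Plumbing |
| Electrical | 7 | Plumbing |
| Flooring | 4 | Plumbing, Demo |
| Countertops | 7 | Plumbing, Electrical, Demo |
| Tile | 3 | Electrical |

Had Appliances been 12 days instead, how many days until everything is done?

22

Critical path before the change: Plumbing→Electrical→Countertops = 6+7+7 = 20 giving 20 days.
Appliances has 2 days of float (longest path through it is 18).
The binding chain switches to Plumbing→Flooring→Appliances = 6+4+12 = 22; finish 22 days.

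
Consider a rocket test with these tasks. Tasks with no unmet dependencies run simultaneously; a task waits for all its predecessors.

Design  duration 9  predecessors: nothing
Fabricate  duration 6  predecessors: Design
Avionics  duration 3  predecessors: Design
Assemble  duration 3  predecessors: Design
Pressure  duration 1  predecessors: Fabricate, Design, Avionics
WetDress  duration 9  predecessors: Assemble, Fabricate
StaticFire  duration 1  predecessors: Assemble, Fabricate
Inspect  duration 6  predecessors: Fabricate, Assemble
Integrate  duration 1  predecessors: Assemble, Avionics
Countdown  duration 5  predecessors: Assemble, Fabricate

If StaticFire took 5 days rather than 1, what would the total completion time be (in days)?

24

Baseline: Design→Fabricate→WetDress = 9+6+9 = 24 → 24 days.
The longest path through StaticFire is only 16 days, so StaticFire has float 8.
That remains the longest chain; total 24 days.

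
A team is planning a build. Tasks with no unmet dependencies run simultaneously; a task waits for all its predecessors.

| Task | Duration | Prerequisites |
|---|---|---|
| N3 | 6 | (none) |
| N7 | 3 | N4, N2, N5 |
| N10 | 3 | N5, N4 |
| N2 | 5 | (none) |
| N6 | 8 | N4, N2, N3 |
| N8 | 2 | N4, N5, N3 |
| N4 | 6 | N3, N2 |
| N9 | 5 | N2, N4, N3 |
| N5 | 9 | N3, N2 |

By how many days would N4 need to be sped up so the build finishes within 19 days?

Current finish: 20 days; target: 19.
N4 is on every critical path, so each day cut from N4 cuts the finish by one (this holds down to a finish of 18).
Need 20 − 19 = 1 day off N4 → N4 becomes 5 days, finish becomes 19.

1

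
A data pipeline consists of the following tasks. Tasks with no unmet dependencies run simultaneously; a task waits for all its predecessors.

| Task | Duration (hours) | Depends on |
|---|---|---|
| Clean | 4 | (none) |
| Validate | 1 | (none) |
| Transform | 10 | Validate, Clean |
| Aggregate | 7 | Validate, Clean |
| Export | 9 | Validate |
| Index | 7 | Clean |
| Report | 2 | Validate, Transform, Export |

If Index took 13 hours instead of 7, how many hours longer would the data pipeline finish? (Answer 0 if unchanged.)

Critical path before the change: Clean→Transform→Report = 4+10+2 = 16 giving 16 hours.
Index is off the critical path — its longest chain is 11 hours, giving 5 of slack.
The binding chain switches to Clean→Index = 4+13 = 17; finish 17 hours.
Change in finish: 17 − 16 = +1 hours.

1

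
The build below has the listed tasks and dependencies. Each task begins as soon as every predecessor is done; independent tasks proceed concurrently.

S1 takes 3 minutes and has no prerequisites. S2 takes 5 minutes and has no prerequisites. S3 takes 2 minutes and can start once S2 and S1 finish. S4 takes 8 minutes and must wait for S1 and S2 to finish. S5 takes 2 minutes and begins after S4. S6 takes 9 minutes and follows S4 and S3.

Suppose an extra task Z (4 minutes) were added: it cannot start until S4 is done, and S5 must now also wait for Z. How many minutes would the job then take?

Originally the job takes 22 minutes.
With Z inserted, S5 now waits for max(S4, Z).
New critical path: S2→S4→S6 = 5+8+9 = 22 ⇒ 22 minutes.

22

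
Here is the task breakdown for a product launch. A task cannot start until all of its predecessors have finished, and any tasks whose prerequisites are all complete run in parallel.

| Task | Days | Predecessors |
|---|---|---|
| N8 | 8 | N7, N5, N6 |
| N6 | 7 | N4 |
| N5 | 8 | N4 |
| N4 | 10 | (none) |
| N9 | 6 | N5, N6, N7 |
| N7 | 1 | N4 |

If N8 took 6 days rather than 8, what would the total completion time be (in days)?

Baseline: N4→N5→N8 = 10+8+8 = 26 → 26 days.
Since N8 is critical, the -2 change carries straight to that chain (now 24 days).
The critical path is still N4→N5→N8; finish is now 24 days.

24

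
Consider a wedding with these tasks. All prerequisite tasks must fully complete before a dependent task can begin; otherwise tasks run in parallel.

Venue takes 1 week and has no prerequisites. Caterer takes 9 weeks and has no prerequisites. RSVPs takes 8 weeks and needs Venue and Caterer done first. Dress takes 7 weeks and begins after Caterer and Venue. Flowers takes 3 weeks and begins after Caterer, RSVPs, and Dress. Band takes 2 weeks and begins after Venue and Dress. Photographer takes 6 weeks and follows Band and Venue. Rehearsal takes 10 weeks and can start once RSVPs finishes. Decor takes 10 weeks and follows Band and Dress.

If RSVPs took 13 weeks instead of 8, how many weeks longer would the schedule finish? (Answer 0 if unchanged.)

Baseline: Caterer→Dress→Band→Decor = 9+7+2+10 = 28 → 28 weeks.
RSVPs is off the critical path — its longest chain is 27 weeks, giving 1 of slack.
New critical path: Caterer→RSVPs→Rehearsal = 9+13+10 = 32 ⇒ 32 weeks.
Change in finish: 32 − 28 = +4 weeks.

4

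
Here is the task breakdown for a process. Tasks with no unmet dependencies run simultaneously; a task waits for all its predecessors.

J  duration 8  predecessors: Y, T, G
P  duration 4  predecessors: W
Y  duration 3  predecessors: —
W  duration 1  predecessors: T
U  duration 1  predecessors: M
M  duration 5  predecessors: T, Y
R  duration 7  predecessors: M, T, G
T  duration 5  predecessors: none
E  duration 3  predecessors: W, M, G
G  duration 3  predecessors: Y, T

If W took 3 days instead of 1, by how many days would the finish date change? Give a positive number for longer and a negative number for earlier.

0

The binding path is T→M→R = 5+5+7 = 17; finish at 17 days.
W has 7 days of float (longest path through it is 10).
No other chain overtakes it, so the finish is 17 days.
Change in finish: 17 − 17 = +0 days.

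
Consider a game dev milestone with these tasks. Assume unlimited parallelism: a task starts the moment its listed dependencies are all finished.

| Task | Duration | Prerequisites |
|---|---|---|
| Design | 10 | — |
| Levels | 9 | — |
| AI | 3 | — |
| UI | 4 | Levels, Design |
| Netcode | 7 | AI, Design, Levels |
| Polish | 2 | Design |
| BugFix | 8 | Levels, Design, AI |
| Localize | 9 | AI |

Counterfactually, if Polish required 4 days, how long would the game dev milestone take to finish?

Baseline: Design→BugFix = 10+8 = 18 → 18 days.
Polish is off the critical path — its longest chain is 12 days, giving 6 of slack.
No other chain overtakes it, so the finish is 18 days.

18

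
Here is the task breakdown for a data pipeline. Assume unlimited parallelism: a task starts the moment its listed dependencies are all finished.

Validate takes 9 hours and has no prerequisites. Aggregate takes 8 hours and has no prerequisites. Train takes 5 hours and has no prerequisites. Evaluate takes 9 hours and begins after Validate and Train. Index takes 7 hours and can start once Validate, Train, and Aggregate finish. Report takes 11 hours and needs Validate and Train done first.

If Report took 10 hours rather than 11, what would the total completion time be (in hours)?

19

Baseline: Validate→Report = 9+11 = 20 → 20 hours.
Report is on the critical path; changing it to 10 makes that path 19 hours.
The critical path is still Validate→Report; finish is now 19 hours.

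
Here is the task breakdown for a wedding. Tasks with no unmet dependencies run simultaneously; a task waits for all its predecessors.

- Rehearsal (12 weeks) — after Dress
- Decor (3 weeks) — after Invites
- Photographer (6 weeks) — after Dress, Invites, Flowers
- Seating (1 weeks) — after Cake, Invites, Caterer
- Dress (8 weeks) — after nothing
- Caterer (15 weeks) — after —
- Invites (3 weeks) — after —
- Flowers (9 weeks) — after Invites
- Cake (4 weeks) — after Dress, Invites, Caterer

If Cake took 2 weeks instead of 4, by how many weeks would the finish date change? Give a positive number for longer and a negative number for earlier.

0

Critical path before the change: Caterer→Cake→Seating = 15+4+1 = 20 giving 20 weeks.
Cake is on the critical path; changing it to 2 makes that path 18 weeks.
The binding chain switches to Dress→Rehearsal = 8+12 = 20; finish 20 weeks.
Change in finish: 20 − 20 = +0 weeks.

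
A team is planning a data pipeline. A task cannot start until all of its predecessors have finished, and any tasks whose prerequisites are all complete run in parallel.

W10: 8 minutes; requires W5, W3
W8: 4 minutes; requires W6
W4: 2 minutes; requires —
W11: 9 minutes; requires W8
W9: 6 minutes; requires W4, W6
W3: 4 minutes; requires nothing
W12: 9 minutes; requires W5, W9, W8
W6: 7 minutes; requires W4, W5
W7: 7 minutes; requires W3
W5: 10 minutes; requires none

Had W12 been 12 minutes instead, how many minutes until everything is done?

Baseline: W5→W6→W9→W12 = 10+7+6+9 = 32 → 32 minutes.
Since W12 is critical, the +3 change carries straight to that chain (now 35 minutes).
That remains the longest chain; total 35 minutes.

35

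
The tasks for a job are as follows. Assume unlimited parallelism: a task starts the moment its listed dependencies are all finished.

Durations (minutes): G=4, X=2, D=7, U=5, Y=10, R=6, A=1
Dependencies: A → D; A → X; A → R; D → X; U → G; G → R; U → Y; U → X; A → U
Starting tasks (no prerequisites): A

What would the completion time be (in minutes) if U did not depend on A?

15

With the dependency in place, A→U→Y = 1+5+10 = 16 sets the finish at 16 minutes.
Without A→U, U's earliest start moves from 1 to 0.
New critical path: U→Y = 5+10 = 15 ⇒ 15 minutes.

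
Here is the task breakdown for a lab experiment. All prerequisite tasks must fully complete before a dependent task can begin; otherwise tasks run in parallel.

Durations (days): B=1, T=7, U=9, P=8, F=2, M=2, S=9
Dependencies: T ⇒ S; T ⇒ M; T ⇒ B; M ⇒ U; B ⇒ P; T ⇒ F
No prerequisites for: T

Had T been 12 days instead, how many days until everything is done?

23

Actual critical path: T→M→U = 7+2+9 = 18 ⇒ 18 days.
T is on the critical path; changing it to 12 makes that path 23 days.
That remains the longest chain; total 23 days.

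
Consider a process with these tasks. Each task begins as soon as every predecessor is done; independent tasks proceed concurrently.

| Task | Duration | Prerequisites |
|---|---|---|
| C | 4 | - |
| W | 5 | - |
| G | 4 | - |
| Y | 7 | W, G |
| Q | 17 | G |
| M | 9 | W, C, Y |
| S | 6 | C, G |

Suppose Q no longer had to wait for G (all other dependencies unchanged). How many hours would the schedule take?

With the dependency in place, W→Y→M = 5+7+9 = 21 sets the finish at 21 hours.
Without G→Q, Q's earliest start moves from 4 to 0.
The longest chain is now W→Y→M = 5+7+9 = 21, so the schedule takes 21 hours.

21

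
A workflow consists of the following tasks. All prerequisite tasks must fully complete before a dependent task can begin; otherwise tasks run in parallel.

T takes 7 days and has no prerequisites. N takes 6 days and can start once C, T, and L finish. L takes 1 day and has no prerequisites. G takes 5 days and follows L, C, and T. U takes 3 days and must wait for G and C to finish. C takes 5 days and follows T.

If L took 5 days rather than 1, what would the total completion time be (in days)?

20

Baseline: T→C→G→U = 7+5+5+3 = 20 → 20 days.
L has 11 days of float (longest path through it is 9).
That remains the longest chain; total 20 days.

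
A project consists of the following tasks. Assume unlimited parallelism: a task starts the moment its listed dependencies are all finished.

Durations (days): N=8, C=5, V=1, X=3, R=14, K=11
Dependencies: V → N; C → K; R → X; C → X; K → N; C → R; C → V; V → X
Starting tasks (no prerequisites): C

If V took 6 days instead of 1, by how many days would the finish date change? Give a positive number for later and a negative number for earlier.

As given, the longest chain is C→K→N = 5+11+8 = 24, so the finish is 24 days.
The longest path through V is only 14 days, so V has float 10.
The critical path is still C→K→N; finish is now 24 days.
Change in finish: 24 − 24 = +0 days.

0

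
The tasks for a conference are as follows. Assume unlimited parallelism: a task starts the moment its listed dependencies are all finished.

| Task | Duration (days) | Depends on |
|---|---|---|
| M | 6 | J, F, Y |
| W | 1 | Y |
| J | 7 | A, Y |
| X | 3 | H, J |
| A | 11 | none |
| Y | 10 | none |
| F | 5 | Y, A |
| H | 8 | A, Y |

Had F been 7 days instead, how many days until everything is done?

Critical path before the change: A→J→M = 11+7+6 = 24 giving 24 days.
The longest path through F is only 22 days, so F has float 2.
No other chain overtakes it, so the finish is 24 days.

24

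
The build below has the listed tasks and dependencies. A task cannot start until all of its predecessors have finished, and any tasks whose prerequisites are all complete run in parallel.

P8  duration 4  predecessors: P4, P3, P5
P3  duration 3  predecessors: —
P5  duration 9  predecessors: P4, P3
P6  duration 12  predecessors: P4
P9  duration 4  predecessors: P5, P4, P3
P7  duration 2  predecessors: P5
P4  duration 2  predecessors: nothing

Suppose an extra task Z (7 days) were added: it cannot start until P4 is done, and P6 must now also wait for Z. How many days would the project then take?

21

Originally the project takes 16 days.
With Z inserted, P6 now waits for max(P4, Z).
New critical path: P4→Z→P6 = 2+7+12 = 21 ⇒ 21 days.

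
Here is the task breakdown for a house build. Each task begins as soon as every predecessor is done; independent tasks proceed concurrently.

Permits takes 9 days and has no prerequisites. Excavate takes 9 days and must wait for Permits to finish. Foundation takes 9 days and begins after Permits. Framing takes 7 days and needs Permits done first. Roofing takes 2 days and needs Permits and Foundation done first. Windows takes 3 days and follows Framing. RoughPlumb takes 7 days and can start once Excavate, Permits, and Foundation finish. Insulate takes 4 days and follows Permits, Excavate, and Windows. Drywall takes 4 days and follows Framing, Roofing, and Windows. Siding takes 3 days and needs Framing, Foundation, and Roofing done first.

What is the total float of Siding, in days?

Critical path: Permits→Excavate→RoughPlumb = 9+9+7 = 25, so the finish is 25 days.
Longest path through Siding: 23 days (earliest finish 23, latest finish 25).
Float = 25 − 23 = 2.

2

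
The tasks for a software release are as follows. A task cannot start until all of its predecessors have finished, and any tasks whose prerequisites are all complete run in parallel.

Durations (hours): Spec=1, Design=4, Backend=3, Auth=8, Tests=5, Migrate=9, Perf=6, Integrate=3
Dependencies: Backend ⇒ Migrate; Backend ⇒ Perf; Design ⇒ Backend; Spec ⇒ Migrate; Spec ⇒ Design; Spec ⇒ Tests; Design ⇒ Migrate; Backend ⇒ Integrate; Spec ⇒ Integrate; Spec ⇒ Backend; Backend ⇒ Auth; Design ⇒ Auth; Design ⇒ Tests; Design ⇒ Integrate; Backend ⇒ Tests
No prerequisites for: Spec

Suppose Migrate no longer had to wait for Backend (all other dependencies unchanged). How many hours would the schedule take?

16

Original critical path: Spec→Design→Backend→Migrate = 1+4+3+9 = 17 ⇒ 17 hours.
Without Backend→Migrate, Migrate's earliest start moves from 8 to 5.
The longest chain is now Spec→Design→Backend→Auth = 1+4+3+8 = 16, so the schedule takes 16 hours.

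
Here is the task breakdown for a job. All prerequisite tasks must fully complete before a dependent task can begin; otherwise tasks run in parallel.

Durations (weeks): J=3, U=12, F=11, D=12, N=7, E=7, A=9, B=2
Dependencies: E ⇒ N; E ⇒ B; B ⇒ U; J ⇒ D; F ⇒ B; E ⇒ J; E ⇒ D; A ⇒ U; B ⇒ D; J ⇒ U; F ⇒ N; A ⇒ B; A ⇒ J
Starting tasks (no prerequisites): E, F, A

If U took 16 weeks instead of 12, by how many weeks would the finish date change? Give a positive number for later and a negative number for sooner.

Baseline: F→B→U = 11+2+12 = 25 → 25 weeks.
U lies on that path, so at 16 weeks the path becomes 29 weeks.
No other chain overtakes it, so the finish is 29 weeks.
Change in finish: 29 − 25 = +4 weeks.

4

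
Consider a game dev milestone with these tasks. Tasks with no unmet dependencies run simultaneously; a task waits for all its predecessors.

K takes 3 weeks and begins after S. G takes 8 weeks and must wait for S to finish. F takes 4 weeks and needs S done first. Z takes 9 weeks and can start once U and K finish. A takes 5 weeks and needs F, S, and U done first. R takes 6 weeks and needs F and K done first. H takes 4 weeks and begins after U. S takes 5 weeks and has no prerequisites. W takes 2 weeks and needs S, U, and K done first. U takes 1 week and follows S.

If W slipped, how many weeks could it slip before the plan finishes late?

7

The longest chain is S→K→Z = 5+3+9 = 17; overall finish 17 weeks.
The longest chain containing W totals 10 weeks.
Float = 17 − 10 = 7.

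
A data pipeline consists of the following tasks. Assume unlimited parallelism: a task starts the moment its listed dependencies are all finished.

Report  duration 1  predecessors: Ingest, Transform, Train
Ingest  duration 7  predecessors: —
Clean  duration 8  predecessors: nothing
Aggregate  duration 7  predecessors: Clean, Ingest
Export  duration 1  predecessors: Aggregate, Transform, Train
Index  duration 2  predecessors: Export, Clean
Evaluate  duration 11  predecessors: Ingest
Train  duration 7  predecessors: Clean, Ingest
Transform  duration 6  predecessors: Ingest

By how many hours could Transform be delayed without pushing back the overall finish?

Critical path: Ingest→Evaluate = 7+11 = 18, so the finish is 18 hours.
Longest path through Transform: 16 hours (earliest finish 13, latest finish 15).
So Transform can slip 15 − 13 = 2 hours.

2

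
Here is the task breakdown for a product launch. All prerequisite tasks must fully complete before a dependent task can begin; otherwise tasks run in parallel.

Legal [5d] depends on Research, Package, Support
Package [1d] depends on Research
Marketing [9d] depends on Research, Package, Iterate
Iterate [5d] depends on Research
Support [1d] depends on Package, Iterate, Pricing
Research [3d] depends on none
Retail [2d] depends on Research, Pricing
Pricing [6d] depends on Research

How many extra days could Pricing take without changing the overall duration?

2

The longest chain is Research→Iterate→Marketing = 3+5+9 = 17; overall finish 17 days.
The longest chain containing Pricing totals 15 days.
Float = 17 − 15 = 2.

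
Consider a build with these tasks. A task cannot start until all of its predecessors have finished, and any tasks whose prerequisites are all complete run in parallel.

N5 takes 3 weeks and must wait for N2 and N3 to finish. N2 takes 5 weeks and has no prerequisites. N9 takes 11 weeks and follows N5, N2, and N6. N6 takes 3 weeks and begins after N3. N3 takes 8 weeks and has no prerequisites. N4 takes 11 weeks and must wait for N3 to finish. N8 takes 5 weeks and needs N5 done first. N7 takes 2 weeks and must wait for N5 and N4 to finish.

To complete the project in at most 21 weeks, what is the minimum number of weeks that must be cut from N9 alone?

Current finish: 22 weeks; target: 21.
N9 is on every critical path, so each week cut from N9 cuts the finish by one (this holds down to a finish of 21).
Need 22 − 21 = 1 week off N9 → N9 becomes 10 weeks, finish becomes 21.

1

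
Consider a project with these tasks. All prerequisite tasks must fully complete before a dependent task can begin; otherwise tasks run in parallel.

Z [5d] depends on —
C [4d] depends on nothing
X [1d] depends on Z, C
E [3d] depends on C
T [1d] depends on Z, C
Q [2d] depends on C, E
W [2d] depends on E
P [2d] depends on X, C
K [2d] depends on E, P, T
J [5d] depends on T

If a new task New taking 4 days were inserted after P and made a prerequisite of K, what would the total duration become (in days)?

Originally the job takes 11 days.
With New inserted, K now waits for max(E, P, T, New).
New critical path: Z→X→P→New→K = 5+1+2+4+2 = 14 ⇒ 14 days.

14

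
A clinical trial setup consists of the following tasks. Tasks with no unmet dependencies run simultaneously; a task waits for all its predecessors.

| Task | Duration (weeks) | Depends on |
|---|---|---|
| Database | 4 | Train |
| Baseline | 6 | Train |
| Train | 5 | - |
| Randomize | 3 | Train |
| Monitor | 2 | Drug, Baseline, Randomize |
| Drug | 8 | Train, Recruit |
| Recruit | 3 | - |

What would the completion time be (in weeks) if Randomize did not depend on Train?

15

With the dependency in place, Train→Drug→Monitor = 5+8+2 = 15 sets the finish at 15 weeks.
Without Train→Randomize, Randomize's earliest start moves from 5 to 0.
New critical path: Train→Drug→Monitor = 5+8+2 = 15 ⇒ 15 weeks.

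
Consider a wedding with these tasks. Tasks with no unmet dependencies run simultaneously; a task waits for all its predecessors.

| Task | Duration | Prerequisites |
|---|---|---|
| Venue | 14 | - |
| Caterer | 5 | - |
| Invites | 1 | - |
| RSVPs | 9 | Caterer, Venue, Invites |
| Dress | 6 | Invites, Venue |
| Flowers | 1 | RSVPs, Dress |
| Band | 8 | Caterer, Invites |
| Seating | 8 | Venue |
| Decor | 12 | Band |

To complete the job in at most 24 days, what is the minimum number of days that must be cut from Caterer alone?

1

Current finish: 25 days; target: 24.
Caterer is on every critical path, so each day cut from Caterer cuts the finish by one (this holds down to a finish of 24).
Need 25 − 24 = 1 day off Caterer → Caterer becomes 4 days, finish becomes 24.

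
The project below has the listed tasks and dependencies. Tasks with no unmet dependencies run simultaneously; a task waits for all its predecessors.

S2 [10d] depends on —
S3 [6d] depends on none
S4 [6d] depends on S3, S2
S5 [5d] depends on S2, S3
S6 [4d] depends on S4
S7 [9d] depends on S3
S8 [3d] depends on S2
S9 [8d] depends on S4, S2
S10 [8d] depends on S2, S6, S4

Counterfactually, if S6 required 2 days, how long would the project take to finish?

As given, the longest chain is S2→S4→S6→S10 = 10+6+4+8 = 28, so the finish is 28 days.
Since S6 is critical, the -2 change carries straight to that chain (now 26 days).
The critical path is still S2→S4→S6→S10; finish is now 26 days.

26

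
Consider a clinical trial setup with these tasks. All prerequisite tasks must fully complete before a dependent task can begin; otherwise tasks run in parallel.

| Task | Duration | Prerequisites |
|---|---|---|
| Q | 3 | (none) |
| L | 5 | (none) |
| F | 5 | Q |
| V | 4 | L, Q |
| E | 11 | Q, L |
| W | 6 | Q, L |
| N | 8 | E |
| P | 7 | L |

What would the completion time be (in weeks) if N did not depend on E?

Original critical path: L→E→N = 5+11+8 = 24 ⇒ 24 weeks.
Without E→N, N's earliest start moves from 16 to 0.
The longest chain is now L→E = 5+11 = 16, so the schedule takes 16 weeks.

16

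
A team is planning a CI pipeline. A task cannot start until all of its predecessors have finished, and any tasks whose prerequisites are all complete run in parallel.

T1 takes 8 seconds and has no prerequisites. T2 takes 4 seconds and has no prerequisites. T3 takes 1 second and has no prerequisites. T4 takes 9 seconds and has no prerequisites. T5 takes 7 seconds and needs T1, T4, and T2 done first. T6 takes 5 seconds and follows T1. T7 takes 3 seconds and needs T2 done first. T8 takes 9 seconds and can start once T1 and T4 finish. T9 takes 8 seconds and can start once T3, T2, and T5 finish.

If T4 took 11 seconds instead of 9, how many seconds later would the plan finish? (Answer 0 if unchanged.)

As given, the longest chain is T4→T5→T9 = 9+7+8 = 24, so the finish is 24 seconds.
T4 is on the critical path; changing it to 11 makes that path 26 seconds.
That remains the longest chain; total 26 seconds.
Change in finish: 26 − 24 = +2 seconds.

2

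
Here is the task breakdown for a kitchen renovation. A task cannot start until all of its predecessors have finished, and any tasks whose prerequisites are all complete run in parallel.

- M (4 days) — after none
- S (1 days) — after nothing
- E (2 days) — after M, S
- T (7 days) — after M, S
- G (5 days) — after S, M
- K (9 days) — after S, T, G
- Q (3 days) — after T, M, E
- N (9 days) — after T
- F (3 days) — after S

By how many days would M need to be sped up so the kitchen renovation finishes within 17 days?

Current finish: 20 days; target: 17.
M is on every critical path, so each day cut from M cuts the finish by one (this holds down to a finish of 17).
Need 20 − 17 = 3 days off M → M becomes 1 day, finish becomes 17.

3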